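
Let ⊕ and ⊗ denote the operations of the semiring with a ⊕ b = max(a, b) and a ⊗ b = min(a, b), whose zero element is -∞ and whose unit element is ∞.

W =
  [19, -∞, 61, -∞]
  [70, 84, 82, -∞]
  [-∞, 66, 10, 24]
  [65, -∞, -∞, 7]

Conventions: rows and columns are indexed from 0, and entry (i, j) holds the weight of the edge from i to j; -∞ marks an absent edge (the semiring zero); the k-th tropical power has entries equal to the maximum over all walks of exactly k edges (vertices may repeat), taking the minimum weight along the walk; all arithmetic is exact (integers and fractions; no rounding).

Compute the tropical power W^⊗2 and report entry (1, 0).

W^⊗2:
  [19, 61, 19, 24]
  [70, 84, 82, 24]
  [66, 66, 66, 10]
  [19, -∞, 61, 7]
Key observation: the optimum is the walk 1->1->0, with weight 84 min 70 = 70.
Optimal value attained by: walk 1->1->0.
Answer: (W^⊗2)[1][0] = 70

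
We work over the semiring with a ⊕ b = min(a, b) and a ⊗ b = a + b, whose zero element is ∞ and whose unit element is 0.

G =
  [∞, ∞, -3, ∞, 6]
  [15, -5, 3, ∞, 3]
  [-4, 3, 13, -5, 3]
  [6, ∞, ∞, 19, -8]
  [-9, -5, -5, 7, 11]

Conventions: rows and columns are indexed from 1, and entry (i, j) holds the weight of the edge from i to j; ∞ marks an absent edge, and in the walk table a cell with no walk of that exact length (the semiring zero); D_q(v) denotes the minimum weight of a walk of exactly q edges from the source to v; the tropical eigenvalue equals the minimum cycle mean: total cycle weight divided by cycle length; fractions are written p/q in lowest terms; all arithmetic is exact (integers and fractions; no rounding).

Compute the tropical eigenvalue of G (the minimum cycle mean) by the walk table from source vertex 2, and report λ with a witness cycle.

q=0: [∞, 0, ∞, ∞, ∞]
q=1: [15, -5, 3, ∞, 3]
q=2: [-6, -10, -2, -2, -2]
q=3: [-11, -15, -9, -7, -10]
q=4: [-19, -20, -15, -14, -15]
q=5: [-24, -25, -22, -20, -22]
Optimal cycle mean attained by: cycle 1->3->4->5->1, total (-3) + (-5) + (-8) + (-9), length 4.
Answer: λ = -25/4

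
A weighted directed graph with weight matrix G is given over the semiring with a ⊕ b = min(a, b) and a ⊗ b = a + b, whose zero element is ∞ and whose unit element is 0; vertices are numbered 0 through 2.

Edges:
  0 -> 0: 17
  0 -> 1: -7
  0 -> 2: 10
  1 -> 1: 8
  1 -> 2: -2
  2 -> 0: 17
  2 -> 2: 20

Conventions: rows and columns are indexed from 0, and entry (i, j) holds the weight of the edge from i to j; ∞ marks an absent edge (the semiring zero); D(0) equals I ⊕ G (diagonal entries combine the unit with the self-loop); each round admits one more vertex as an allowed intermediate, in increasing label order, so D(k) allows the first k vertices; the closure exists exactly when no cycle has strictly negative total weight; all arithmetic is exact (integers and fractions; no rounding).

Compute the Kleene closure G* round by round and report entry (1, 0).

D(0):
  [0, -7, 10]
  [∞, 0, -2]
  [17, ∞, 0]
D(1):
  [0, -7, 10]
  [∞, 0, -2]
  [17, 10, 0]
D(2):
  [0, -7, -9]
  [∞, 0, -2]
  [17, 10, 0]
D(3):
  [0, -7, -9]
  [15, 0, -2]
  [17, 10, 0]
Answer: G*[1][0] = 15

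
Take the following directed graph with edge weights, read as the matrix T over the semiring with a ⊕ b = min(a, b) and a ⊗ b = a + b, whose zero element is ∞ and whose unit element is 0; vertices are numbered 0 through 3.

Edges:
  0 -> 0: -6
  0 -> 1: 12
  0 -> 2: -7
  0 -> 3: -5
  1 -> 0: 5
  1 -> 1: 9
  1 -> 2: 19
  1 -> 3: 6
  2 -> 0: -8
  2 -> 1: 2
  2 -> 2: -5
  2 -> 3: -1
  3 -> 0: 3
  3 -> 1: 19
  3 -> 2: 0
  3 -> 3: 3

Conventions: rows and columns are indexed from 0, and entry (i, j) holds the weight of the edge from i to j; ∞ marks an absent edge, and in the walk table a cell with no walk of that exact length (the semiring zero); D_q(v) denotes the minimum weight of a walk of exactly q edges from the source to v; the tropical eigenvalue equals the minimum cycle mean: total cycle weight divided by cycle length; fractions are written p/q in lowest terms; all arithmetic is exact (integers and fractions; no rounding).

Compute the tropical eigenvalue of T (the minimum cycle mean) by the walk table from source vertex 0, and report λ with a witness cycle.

q=0: [0, ∞, ∞, ∞]
q=1: [-6, 12, -7, -5]
q=2: [-15, -5, -13, -11]
q=3: [-21, -11, -22, -20]
q=4: [-30, -20, -28, -26]
Optimal cycle mean attained by: cycle 0->2->0, total (-7) + (-8), length 2.
Answer: λ = -15/2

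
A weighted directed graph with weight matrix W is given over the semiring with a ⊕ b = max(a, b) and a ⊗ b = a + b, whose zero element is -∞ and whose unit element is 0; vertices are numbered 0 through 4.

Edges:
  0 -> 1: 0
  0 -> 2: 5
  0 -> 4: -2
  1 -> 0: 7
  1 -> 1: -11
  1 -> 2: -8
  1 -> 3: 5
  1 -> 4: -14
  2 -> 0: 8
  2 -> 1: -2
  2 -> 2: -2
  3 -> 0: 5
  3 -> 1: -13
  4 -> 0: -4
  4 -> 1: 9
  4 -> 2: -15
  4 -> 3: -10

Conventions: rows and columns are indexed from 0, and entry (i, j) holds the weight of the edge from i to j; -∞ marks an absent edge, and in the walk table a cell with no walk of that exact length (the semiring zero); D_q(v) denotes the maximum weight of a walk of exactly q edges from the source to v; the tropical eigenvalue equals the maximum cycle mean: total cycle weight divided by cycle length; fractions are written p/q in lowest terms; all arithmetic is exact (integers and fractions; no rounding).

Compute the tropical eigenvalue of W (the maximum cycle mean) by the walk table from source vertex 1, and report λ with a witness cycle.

q=0: [-∞, 0, -∞, -∞, -∞]
q=1: [7, -11, -8, 5, -14]
q=2: [10, 7, 12, -6, 5]
q=3: [20, 14, 15, 12, 8]
q=4: [23, 20, 25, 19, 18]
q=5: [33, 27, 28, 25, 21]
Optimal cycle mean attained by: cycle 0->2->0, total 5 + 8, length 2.
Answer: λ = 13/2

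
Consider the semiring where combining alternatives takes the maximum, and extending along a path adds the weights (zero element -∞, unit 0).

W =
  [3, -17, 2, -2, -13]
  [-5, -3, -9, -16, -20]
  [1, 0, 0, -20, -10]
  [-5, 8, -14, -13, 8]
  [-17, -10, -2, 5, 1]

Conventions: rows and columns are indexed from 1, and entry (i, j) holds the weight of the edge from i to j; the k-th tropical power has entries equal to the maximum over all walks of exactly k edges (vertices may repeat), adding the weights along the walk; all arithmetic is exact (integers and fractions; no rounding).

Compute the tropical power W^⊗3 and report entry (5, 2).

W^⊗2:
  [6, 6, 5, 1, 6]
  [-2, -6, -3, -7, -8]
  [4, 0, 3, -1, -9]
  [3, 5, 6, 13, 9]
  [0, 13, -1, 6, 13]
W^⊗3:
  [9, 9, 8, 11, 9]
  [1, 1, 0, -3, 1]
  [7, 7, 6, 2, 7]
  [8, 21, 7, 14, 21]
  [8, 14, 11, 18, 14]
Key observation: the optimum is the walk 5->5->4->2, with weight 1 + 5 + 8 = 14.
Optimal value attained by: walk 5->5->4->2.
Answer: (W^⊗3)[5][2] = 14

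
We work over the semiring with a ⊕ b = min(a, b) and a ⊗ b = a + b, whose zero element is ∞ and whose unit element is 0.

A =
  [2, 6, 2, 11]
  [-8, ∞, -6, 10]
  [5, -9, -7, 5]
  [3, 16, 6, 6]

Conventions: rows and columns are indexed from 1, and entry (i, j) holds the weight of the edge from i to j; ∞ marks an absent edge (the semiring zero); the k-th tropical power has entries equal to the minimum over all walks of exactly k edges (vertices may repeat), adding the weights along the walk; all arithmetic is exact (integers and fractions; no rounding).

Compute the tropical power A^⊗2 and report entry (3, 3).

A^⊗2:
  [-2, -7, -5, 7]
  [-6, -15, -13, -1]
  [-17, -16, -15, -2]
  [5, -3, -1, 11]
Key observation: the optimum is the walk 3->2->3, with weight (-9) + (-6) = -15.
Optimal value attained by: walk 3->2->3.
Answer: (A^⊗2)[3][3] = -15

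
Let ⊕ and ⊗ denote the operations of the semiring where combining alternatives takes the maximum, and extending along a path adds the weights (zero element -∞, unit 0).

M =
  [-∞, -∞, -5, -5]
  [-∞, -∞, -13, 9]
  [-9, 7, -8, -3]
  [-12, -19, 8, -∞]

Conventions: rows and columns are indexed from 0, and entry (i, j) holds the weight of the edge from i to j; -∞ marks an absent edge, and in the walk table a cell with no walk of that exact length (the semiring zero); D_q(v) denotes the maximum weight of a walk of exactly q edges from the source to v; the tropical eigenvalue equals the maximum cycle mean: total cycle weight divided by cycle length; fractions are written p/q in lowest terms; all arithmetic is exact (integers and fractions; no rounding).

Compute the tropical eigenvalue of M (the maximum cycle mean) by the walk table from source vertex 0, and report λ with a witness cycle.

q=0: [0, -∞, -∞, -∞]
q=1: [-∞, -∞, -5, -5]
q=2: [-14, 2, 3, -8]
q=3: [-6, 10, 0, 11]
q=4: [-1, 7, 19, 19]
Optimal cycle mean attained by: cycle 1->3->2->1, total 9 + 8 + 7, length 3.
Answer: λ = 8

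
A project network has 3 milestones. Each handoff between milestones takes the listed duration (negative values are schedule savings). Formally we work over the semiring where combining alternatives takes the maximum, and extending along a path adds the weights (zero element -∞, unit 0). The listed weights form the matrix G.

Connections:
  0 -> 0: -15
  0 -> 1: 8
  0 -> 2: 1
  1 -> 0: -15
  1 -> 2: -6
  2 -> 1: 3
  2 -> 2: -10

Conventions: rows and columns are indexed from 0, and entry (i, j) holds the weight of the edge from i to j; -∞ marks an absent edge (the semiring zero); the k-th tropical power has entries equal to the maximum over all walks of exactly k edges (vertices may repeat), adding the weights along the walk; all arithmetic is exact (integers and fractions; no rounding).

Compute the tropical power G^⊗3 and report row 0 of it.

G^⊗2:
  [-7, 4, 2]
  [-30, -3, -14]
  [-12, -7, -3]
G^⊗3:
  [-11, 5, -2]
  [-18, -11, -9]
  [-22, 0, -11]
Answer: row 0 of G^⊗3 = [-11, 5, -2]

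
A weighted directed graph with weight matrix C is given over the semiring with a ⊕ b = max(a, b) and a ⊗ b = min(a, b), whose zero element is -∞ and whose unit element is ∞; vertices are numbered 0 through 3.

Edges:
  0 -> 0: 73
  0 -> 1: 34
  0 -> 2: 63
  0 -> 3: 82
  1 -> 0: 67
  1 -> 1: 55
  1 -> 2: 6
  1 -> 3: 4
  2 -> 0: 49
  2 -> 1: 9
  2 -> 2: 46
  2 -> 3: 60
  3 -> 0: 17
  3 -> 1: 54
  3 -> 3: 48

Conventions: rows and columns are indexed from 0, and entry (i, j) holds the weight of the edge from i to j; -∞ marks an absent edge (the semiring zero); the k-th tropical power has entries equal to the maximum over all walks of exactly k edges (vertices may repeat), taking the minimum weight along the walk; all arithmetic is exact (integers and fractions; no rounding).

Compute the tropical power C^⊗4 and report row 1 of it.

C^⊗2:
  [73, 54, 63, 73]
  [67, 55, 63, 67]
  [49, 54, 49, 49]
  [54, 54, 17, 48]
C^⊗3:
  [73, 54, 63, 73]
  [67, 55, 63, 67]
  [54, 54, 49, 49]
  [54, 54, 54, 54]
C^⊗4:
  [73, 54, 63, 73]
  [67, 55, 63, 67]
  [54, 54, 54, 54]
  [54, 54, 54, 54]
Answer: row 1 of C^⊗4 = [67, 55, 63, 67]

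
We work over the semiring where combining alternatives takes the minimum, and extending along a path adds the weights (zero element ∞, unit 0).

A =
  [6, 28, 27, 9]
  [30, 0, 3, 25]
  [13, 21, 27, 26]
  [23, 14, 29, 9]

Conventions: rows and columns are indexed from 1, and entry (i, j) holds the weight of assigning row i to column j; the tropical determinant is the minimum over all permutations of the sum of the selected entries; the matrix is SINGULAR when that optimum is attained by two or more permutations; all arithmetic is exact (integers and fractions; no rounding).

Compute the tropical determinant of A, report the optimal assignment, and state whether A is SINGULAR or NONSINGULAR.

σ = (1, 2, 3, 4): 6 + 0 + 27 + 9 = 42
σ = (1, 2, 4, 3): 6 + 0 + 26 + 29 = 61
σ = (1, 3, 2, 4): 6 + 3 + 21 + 9 = 39
σ = (1, 3, 4, 2): 6 + 3 + 26 + 14 = 49
σ = (1, 4, 2, 3): 6 + 25 + 21 + 29 = 81
σ = (1, 4, 3, 2): 6 + 25 + 27 + 14 = 72
σ = (2, 1, 3, 4): 28 + 30 + 27 + 9 = 94
σ = (2, 1, 4, 3): 28 + 30 + 26 + 29 = 113
σ = (2, 3, 1, 4): 28 + 3 + 13 + 9 = 53
σ = (2, 3, 4, 1): 28 + 3 + 26 + 23 = 80
σ = (2, 4, 1, 3): 28 + 25 + 13 + 29 = 95
σ = (2, 4, 3, 1): 28 + 25 + 27 + 23 = 103
σ = (3, 1, 2, 4): 27 + 30 + 21 + 9 = 87
σ = (3, 1, 4, 2): 27 + 30 + 26 + 14 = 97
σ = (3, 2, 1, 4): 27 + 0 + 13 + 9 = 49
σ = (3, 2, 4, 1): 27 + 0 + 26 + 23 = 76
σ = (3, 4, 1, 2): 27 + 25 + 13 + 14 = 79
σ = (3, 4, 2, 1): 27 + 25 + 21 + 23 = 96
σ = (4, 1, 2, 3): 9 + 30 + 21 + 29 = 89
σ = (4, 1, 3, 2): 9 + 30 + 27 + 14 = 80
σ = (4, 2, 1, 3): 9 + 0 + 13 + 29 = 51
σ = (4, 2, 3, 1): 9 + 0 + 27 + 23 = 59
σ = (4, 3, 1, 2): 9 + 3 + 13 + 14 = 39
σ = (4, 3, 2, 1): 9 + 3 + 21 + 23 = 56
Optimal value attained by: σ = (1, 3, 2, 4).
Answer: det⊕(A) = 39; verdict: SINGULAR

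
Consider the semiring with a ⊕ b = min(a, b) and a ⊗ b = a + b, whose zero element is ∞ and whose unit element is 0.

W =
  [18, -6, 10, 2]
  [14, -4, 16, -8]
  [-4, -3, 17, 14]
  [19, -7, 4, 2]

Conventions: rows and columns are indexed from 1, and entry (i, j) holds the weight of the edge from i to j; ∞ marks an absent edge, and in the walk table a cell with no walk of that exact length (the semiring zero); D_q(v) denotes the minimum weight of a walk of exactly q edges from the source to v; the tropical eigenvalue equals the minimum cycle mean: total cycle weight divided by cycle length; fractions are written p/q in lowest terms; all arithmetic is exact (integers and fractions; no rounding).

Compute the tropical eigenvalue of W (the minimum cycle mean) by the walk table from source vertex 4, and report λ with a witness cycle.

q=0: [∞, ∞, ∞, 0]
q=1: [19, -7, 4, 2]
q=2: [0, -11, 6, -15]
q=3: [2, -22, -11, -19]
q=4: [-15, -26, -15, -30]
Optimal cycle mean attained by: cycle 2->4->2, total (-8) + (-7), length 2.
Answer: λ = -15/2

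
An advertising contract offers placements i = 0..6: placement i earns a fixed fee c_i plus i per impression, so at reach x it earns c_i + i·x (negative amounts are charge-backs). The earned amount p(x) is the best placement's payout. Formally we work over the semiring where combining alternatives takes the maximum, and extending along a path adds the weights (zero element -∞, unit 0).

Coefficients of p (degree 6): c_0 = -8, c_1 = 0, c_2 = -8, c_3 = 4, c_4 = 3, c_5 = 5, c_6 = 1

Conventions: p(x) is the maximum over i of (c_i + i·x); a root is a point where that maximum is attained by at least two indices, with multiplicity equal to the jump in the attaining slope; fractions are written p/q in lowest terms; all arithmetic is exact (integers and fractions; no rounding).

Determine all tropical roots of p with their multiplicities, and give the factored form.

hull edge (i=0, c=-8) to (i=1, c=0): slope 8, span 1
hull edge (i=1, c=0) to (i=3, c=4): slope 2, span 2
hull edge (i=3, c=4) to (i=5, c=5): slope 1/2, span 2
hull edge (i=5, c=5) to (i=6, c=1): slope -4, span 1
Factored form: p(x) = 1 ⊗ (x ⊕ (-8)) ⊗ (x ⊕ (-2)) ⊗ (x ⊕ (-2)) ⊗ (x ⊕ (-1/2)) ⊗ (x ⊕ (-1/2)) ⊗ (x ⊕ 4)
Answer: roots = -8 (mult 1), -2 (mult 2), -1/2 (mult 2), 4 (mult 1)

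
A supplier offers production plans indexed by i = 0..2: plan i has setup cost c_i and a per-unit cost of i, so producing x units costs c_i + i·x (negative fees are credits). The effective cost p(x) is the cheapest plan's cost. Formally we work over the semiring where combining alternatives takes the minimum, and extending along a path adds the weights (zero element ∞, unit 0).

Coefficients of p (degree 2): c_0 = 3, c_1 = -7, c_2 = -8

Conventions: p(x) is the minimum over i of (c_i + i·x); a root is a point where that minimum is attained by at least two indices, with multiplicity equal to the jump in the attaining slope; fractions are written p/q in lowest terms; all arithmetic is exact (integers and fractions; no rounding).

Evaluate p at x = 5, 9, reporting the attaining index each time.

p(5) = min(3+0·5=3, -7+1·5=-2, -8+2·5=2) = -2 (attained by i=1)
p(9) = min(3+0·9=3, -7+1·9=2, -8+2·9=10) = 2 (attained by i=1)
Answer: p(5) = -2; p(9) = 2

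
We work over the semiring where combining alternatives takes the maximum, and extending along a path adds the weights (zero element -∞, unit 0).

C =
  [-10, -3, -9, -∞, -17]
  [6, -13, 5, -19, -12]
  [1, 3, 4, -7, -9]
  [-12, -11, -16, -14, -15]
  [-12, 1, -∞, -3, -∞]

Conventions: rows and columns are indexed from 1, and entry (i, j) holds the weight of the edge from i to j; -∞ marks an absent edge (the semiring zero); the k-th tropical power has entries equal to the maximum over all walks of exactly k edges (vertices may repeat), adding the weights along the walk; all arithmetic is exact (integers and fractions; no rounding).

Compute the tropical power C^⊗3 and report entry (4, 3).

C^⊗2:
  [3, -6, 2, -16, -15]
  [6, 8, 9, -2, -4]
  [9, 7, 8, -3, -5]
  [-5, -13, -6, -18, -23]
  [7, -12, 6, -17, -11]
C^⊗3:
  [3, 5, 6, -5, -7]
  [14, 12, 13, 2, 0]
  [13, 11, 12, 1, -1]
  [-5, -3, -2, -13, -15]
  [7, 9, 10, -1, -3]
Key observation: the optimum is the walk 4->2->3->3, with weight (-11) + 5 + 4 = -2.
Optimal value attained by: walk 4->2->3->3.
Answer: (C^⊗3)[4][3] = -2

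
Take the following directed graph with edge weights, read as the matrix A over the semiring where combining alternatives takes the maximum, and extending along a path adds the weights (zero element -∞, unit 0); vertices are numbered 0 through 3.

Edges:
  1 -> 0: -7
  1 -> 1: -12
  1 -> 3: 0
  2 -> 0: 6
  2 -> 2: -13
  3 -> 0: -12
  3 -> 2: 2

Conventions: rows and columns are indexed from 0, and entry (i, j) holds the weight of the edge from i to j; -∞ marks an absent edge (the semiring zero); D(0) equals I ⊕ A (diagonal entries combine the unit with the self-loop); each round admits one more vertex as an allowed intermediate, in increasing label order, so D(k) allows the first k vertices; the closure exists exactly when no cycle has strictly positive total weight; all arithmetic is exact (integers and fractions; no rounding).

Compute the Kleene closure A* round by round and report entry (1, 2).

D(0):
  [0, -∞, -∞, -∞]
  [-7, 0, -∞, 0]
  [6, -∞, 0, -∞]
  [-12, -∞, 2, 0]
D(1):
  [0, -∞, -∞, -∞]
  [-7, 0, -∞, 0]
  [6, -∞, 0, -∞]
  [-12, -∞, 2, 0]
D(2):
  [0, -∞, -∞, -∞]
  [-7, 0, -∞, 0]
  [6, -∞, 0, -∞]
  [-12, -∞, 2, 0]
D(3):
  [0, -∞, -∞, -∞]
  [-7, 0, -∞, 0]
  [6, -∞, 0, -∞]
  [8, -∞, 2, 0]
D(4):
  [0, -∞, -∞, -∞]
  [8, 0, 2, 0]
  [6, -∞, 0, -∞]
  [8, -∞, 2, 0]
Answer: A*[1][2] = 2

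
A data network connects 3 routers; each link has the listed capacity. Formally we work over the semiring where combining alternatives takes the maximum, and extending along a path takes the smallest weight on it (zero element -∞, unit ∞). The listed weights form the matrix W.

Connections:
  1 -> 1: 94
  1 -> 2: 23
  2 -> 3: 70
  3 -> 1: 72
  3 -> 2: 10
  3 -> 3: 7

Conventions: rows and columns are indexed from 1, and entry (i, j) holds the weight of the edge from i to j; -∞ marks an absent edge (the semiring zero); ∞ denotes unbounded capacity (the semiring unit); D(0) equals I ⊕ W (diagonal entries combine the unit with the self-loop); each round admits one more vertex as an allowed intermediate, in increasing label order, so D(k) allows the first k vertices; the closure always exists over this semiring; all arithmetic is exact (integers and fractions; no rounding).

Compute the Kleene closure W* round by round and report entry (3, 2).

D(0):
  [∞, 23, -∞]
  [-∞, ∞, 70]
  [72, 10, ∞]
D(1):
  [∞, 23, -∞]
  [-∞, ∞, 70]
  [72, 23, ∞]
D(2):
  [∞, 23, 23]
  [-∞, ∞, 70]
  [72, 23, ∞]
D(3):
  [∞, 23, 23]
  [70, ∞, 70]
  [72, 23, ∞]
Answer: W*[3][2] = 23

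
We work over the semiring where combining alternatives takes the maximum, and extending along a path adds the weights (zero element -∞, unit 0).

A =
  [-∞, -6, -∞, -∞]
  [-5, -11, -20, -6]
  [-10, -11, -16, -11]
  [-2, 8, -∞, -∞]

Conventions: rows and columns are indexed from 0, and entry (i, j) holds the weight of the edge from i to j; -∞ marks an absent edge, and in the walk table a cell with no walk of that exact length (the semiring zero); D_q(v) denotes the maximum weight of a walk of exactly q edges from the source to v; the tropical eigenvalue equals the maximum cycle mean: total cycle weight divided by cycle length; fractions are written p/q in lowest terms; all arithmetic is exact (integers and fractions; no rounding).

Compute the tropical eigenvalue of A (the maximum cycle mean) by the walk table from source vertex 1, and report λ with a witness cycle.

q=0: [-∞, 0, -∞, -∞]
q=1: [-5, -11, -20, -6]
q=2: [-8, 2, -31, -17]
q=3: [-3, -9, -18, -4]
q=4: [-6, 4, -29, -15]
Optimal cycle mean attained by: cycle 1->3->1, total (-6) + 8, length 2.
Answer: λ = 1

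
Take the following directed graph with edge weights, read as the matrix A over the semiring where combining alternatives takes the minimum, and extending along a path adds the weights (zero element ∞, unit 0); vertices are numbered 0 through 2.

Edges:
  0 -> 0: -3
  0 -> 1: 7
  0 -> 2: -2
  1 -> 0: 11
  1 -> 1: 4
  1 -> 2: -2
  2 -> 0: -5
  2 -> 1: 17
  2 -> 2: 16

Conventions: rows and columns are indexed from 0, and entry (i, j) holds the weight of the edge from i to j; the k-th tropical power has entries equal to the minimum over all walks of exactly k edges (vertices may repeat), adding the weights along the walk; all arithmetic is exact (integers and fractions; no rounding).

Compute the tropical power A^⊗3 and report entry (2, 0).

A^⊗2:
  [-7, 4, -5]
  [-7, 8, 2]
  [-8, 2, -7]
A^⊗3:
  [-10, 0, -9]
  [-10, 0, -9]
  [-12, -1, -10]
Key observation: the optimum is the walk 2->0->2->0, with weight (-5) + (-2) + (-5) = -12.
Optimal value attained by: walk 2->0->2->0.
Answer: (A^⊗3)[2][0] = -12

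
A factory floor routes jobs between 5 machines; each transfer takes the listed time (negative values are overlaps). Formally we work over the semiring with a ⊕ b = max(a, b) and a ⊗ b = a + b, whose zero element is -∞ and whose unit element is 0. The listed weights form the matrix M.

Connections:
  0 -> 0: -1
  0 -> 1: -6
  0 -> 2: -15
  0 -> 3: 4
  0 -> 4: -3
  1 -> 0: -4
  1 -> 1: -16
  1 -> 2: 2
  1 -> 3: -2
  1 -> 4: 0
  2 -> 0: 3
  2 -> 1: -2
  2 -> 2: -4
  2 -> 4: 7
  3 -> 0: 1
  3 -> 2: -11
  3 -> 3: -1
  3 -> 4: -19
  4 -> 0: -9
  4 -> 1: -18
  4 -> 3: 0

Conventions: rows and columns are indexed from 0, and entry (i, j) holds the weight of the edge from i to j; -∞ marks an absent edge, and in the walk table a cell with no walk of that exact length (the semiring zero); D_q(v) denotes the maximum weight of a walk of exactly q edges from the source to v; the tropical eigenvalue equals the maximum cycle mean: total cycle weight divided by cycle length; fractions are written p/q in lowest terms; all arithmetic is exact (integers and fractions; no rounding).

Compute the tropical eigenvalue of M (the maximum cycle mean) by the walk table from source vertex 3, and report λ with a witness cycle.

q=0: [-∞, -∞, -∞, 0, -∞]
q=1: [1, -∞, -11, -1, -19]
q=2: [0, -5, -12, 5, -2]
q=3: [6, -6, -3, 4, -3]
q=4: [5, 0, -4, 10, 4]
q=5: [11, -1, 2, 9, 3]
Optimal cycle mean attained by: cycle 0->3->0, total 4 + 1, length 2.
Answer: λ = 5/2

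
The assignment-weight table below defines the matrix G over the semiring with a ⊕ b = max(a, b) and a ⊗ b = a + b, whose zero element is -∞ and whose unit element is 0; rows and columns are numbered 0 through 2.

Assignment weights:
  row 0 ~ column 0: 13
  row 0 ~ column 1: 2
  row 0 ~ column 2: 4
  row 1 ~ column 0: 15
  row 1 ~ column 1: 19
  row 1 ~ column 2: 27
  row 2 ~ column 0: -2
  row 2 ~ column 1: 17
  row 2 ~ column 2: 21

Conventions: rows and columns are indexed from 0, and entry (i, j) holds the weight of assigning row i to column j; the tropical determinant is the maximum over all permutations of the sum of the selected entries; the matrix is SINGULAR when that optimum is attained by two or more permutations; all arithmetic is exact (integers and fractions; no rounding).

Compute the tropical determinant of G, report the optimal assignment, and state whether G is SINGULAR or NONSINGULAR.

σ = (0, 1, 2): 13 + 19 + 21 = 53
σ = (0, 2, 1): 13 + 27 + 17 = 57
σ = (1, 0, 2): 2 + 15 + 21 = 38
σ = (1, 2, 0): 2 + 27 + (-2) = 27
σ = (2, 0, 1): 4 + 15 + 17 = 36
σ = (2, 1, 0): 4 + 19 + (-2) = 21
Optimal value attained by: σ = (0, 2, 1).
Answer: det⊕(G) = 57; verdict: NONSINGULAR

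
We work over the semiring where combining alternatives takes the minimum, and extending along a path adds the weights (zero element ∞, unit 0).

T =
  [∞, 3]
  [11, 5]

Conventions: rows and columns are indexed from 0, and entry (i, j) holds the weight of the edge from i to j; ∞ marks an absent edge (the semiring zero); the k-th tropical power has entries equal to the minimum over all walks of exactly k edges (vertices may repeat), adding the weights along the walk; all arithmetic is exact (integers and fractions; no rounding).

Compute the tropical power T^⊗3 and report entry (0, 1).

T^⊗2:
  [14, 8]
  [16, 10]
T^⊗3:
  [19, 13]
  [21, 15]
Key observation: the optimum is the walk 0->1->1->1, with weight 3 + 5 + 5 = 13.
Optimal value attained by: walk 0->1->1->1.
Answer: (T^⊗3)[0][1] = 13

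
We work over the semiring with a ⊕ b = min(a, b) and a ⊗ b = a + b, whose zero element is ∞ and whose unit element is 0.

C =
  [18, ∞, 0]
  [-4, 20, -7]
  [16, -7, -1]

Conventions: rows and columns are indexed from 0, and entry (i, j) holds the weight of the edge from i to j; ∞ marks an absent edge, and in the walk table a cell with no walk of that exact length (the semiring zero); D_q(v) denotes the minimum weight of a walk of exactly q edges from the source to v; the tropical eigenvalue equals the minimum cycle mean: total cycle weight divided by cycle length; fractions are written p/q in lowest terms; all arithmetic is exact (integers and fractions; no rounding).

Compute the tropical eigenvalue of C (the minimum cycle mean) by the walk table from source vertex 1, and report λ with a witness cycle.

q=0: [∞, 0, ∞]
q=1: [-4, 20, -7]
q=2: [9, -14, -8]
q=3: [-18, -15, -21]
Optimal cycle mean attained by: cycle 1->2->1, total (-7) + (-7), length 2.
Answer: λ = -7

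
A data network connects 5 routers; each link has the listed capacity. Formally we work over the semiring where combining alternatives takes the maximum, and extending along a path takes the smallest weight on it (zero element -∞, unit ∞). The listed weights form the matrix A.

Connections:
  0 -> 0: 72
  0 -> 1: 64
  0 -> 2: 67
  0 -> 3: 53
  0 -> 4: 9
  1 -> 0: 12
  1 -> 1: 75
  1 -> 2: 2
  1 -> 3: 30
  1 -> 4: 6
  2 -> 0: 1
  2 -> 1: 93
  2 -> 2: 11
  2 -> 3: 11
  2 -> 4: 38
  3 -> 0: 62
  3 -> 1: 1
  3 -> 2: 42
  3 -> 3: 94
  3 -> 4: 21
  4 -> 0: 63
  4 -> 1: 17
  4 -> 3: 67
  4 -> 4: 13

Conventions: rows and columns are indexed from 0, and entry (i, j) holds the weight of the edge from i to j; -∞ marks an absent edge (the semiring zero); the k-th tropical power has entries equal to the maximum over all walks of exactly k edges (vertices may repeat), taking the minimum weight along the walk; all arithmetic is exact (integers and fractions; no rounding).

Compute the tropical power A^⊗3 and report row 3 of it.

A^⊗2:
  [72, 67, 67, 53, 38]
  [30, 75, 30, 30, 21]
  [38, 75, 11, 38, 13]
  [62, 62, 62, 94, 38]
  [63, 63, 63, 67, 21]
A^⊗3:
  [72, 67, 67, 53, 38]
  [30, 75, 30, 30, 30]
  [38, 75, 38, 38, 21]
  [62, 62, 62, 94, 38]
  [63, 63, 63, 67, 38]
Answer: row 3 of A^⊗3 = [62, 62, 62, 94, 38]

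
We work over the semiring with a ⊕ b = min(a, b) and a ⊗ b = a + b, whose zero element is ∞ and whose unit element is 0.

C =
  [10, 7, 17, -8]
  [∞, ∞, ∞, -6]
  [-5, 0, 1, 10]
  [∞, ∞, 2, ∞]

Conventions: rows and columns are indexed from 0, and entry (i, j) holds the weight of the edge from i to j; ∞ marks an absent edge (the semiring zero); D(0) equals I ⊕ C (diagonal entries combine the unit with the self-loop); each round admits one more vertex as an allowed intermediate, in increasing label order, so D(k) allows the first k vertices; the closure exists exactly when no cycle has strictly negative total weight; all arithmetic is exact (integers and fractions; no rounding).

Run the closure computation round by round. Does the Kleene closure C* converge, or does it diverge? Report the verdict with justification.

D(0):
  [0, 7, 17, -8]
  [∞, 0, ∞, -6]
  [-5, 0, 0, 10]
  [∞, ∞, 2, 0]
D(1):
  [0, 7, 17, -8]
  [∞, 0, ∞, -6]
  [-5, 0, 0, -13]
  [∞, ∞, 2, 0]
D(2):
  [0, 7, 17, -8]
  [∞, 0, ∞, -6]
  [-5, 0, 0, -13]
  [∞, ∞, 2, 0]
Detection: at round 3, diagonal entry (3, 3) turns strictly negative.
Key observation: the cycle 3->2->0->1->3 has total weight 2 + (-5) + 7 + (-6), which is strictly negative.
Answer: DIVERGES — negative cycle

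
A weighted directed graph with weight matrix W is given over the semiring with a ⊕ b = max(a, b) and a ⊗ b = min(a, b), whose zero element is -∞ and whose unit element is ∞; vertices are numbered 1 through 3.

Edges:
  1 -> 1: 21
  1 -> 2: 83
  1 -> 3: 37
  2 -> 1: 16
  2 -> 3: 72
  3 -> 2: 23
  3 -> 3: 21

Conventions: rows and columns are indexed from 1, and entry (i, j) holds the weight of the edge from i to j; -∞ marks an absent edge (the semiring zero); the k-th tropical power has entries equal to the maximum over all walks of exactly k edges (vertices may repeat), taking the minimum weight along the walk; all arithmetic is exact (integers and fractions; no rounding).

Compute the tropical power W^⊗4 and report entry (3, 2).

W^⊗2:
  [21, 23, 72]
  [16, 23, 21]
  [16, 21, 23]
W^⊗3:
  [21, 23, 23]
  [16, 21, 23]
  [16, 23, 21]
W^⊗4:
  [21, 23, 23]
  [16, 23, 21]
  [16, 21, 23]
Key observation: the optimum is the walk 3->2->3->3->2, with weight 23 min 72 min 21 min 23 = 21.
Optimal value attained by: walk 3->2->3->3->2.
Answer: (W^⊗4)[3][2] = 21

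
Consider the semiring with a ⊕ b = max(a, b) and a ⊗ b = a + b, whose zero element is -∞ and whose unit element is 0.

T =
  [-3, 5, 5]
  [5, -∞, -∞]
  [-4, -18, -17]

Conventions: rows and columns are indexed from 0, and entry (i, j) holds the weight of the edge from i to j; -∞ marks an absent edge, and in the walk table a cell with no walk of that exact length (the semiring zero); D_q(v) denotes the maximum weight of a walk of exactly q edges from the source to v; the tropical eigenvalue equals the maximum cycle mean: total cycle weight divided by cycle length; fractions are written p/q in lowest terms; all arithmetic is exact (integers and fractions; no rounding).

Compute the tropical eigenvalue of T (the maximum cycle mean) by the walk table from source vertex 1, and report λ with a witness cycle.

q=0: [-∞, 0, -∞]
q=1: [5, -∞, -∞]
q=2: [2, 10, 10]
q=3: [15, 7, 7]
Optimal cycle mean attained by: cycle 0->1->0, total 5 + 5, length 2.
Answer: λ = 5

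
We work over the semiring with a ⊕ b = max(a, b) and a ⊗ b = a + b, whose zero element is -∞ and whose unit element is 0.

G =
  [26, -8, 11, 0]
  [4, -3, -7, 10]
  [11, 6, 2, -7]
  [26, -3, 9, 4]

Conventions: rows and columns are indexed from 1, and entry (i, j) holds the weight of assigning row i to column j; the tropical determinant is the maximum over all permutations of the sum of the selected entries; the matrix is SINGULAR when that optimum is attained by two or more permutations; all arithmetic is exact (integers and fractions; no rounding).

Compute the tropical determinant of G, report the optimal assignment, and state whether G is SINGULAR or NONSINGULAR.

σ = (1, 2, 3, 4): 26 + (-3) + 2 + 4 = 29
σ = (1, 2, 4, 3): 26 + (-3) + (-7) + 9 = 25
σ = (1, 3, 2, 4): 26 + (-7) + 6 + 4 = 29
σ = (1, 3, 4, 2): 26 + (-7) + (-7) + (-3) = 9
σ = (1, 4, 2, 3): 26 + 10 + 6 + 9 = 51
σ = (1, 4, 3, 2): 26 + 10 + 2 + (-3) = 35
σ = (2, 1, 3, 4): (-8) + 4 + 2 + 4 = 2
σ = (2, 1, 4, 3): (-8) + 4 + (-7) + 9 = -2
σ = (2, 3, 1, 4): (-8) + (-7) + 11 + 4 = 0
σ = (2, 3, 4, 1): (-8) + (-7) + (-7) + 26 = 4
σ = (2, 4, 1, 3): (-8) + 10 + 11 + 9 = 22
σ = (2, 4, 3, 1): (-8) + 10 + 2 + 26 = 30
σ = (3, 1, 2, 4): 11 + 4 + 6 + 4 = 25
σ = (3, 1, 4, 2): 11 + 4 + (-7) + (-3) = 5
σ = (3, 2, 1, 4): 11 + (-3) + 11 + 4 = 23
σ = (3, 2, 4, 1): 11 + (-3) + (-7) + 26 = 27
σ = (3, 4, 1, 2): 11 + 10 + 11 + (-3) = 29
σ = (3, 4, 2, 1): 11 + 10 + 6 + 26 = 53
σ = (4, 1, 2, 3): 0 + 4 + 6 + 9 = 19
σ = (4, 1, 3, 2): 0 + 4 + 2 + (-3) = 3
σ = (4, 2, 1, 3): 0 + (-3) + 11 + 9 = 17
σ = (4, 2, 3, 1): 0 + (-3) + 2 + 26 = 25
σ = (4, 3, 1, 2): 0 + (-7) + 11 + (-3) = 1
σ = (4, 3, 2, 1): 0 + (-7) + 6 + 26 = 25
Optimal value attained by: σ = (3, 4, 2, 1).
Answer: det⊕(G) = 53; verdict: NONSINGULAR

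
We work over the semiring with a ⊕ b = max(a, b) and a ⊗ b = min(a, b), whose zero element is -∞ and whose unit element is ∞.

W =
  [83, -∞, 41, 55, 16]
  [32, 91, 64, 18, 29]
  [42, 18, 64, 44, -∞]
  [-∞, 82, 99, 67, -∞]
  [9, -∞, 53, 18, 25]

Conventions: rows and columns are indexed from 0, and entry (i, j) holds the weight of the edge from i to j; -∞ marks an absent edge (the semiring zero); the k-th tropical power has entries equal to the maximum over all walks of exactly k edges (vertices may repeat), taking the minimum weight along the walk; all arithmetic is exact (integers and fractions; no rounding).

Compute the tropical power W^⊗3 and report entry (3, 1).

W^⊗2:
  [83, 55, 55, 55, 16]
  [42, 91, 64, 44, 29]
  [42, 44, 64, 44, 18]
  [42, 82, 67, 67, 29]
  [42, 18, 53, 44, 25]
W^⊗3:
  [83, 55, 55, 55, 29]
  [42, 91, 64, 44, 29]
  [42, 44, 64, 44, 29]
  [42, 82, 67, 67, 29]
  [42, 44, 53, 44, 25]
Key observation: the optimum is the walk 3->1->1->1, with weight 82 min 91 min 91 = 82.
Optimal value attained by: walk 3->1->1->1.
Answer: (W^⊗3)[3][1] = 82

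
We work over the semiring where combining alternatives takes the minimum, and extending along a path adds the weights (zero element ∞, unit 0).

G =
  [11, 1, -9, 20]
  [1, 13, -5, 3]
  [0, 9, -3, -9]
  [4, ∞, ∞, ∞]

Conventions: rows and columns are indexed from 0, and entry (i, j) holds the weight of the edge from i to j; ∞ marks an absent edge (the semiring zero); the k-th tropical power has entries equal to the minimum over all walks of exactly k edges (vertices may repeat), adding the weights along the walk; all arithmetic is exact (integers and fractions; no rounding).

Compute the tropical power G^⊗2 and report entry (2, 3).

G^⊗2:
  [-9, 0, -12, -18]
  [-5, 2, -8, -14]
  [-5, 1, -9, -12]
  [15, 5, -5, 24]
Key observation: the optimum is the walk 2->2->3, with weight (-3) + (-9) = -12.
Optimal value attained by: walk 2->2->3.
Answer: (G^⊗2)[2][3] = -12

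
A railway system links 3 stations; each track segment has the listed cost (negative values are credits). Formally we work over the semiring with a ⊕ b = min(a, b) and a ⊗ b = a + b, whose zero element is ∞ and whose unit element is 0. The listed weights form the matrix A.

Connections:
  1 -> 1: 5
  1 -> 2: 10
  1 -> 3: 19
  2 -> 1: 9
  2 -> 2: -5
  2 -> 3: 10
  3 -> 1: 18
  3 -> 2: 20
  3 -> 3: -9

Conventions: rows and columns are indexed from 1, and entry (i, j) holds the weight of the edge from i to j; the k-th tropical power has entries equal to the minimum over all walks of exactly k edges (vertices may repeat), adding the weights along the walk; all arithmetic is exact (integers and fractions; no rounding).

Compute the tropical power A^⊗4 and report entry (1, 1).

A^⊗2:
  [10, 5, 10]
  [4, -10, 1]
  [9, 11, -18]
A^⊗3:
  [14, 0, 1]
  [-1, -15, -8]
  [0, 2, -27]
A^⊗4:
  [9, -5, -8]
  [-6, -20, -17]
  [-9, -7, -36]
Key observation: the optimum is the walk 1->2->2->2->1, with weight 10 + (-5) + (-5) + 9 = 9.
Optimal value attained by: walk 1->2->2->2->1.
Answer: (A^⊗4)[1][1] = 9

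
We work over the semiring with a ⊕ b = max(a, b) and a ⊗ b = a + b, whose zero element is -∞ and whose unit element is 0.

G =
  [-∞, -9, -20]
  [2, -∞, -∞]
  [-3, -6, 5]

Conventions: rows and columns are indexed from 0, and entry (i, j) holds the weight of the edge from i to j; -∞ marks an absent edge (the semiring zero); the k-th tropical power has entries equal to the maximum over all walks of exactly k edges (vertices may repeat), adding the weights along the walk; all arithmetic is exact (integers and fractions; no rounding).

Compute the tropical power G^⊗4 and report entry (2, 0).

G^⊗2:
  [-7, -26, -15]
  [-∞, -7, -18]
  [2, -1, 10]
G^⊗3:
  [-18, -16, -10]
  [-5, -24, -13]
  [7, 4, 15]
G^⊗4:
  [-13, -16, -5]
  [-16, -14, -8]
  [12, 9, 20]
Key observation: the optimum is the walk 2->2->2->2->0, with weight 5 + 5 + 5 + (-3) = 12.
Optimal value attained by: walk 2->2->2->2->0.
Answer: (G^⊗4)[2][0] = 12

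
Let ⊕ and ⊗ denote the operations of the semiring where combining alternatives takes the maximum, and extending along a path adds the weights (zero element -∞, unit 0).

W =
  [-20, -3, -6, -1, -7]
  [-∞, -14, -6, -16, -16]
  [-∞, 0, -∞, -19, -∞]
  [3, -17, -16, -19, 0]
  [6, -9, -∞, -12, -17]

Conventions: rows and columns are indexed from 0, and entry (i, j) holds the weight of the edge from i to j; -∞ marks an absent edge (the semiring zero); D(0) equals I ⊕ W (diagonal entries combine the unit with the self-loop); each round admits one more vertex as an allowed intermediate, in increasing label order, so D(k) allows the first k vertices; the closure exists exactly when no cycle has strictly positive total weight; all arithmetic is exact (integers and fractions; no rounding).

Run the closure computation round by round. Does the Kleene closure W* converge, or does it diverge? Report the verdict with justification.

D(0):
  [0, -3, -6, -1, -7]
  [-∞, 0, -6, -16, -16]
  [-∞, 0, 0, -19, -∞]
  [3, -17, -16, 0, 0]
  [6, -9, -∞, -12, 0]
Detection: at round 1, diagonal entry (3, 3) turns strictly positive.
Key observation: the cycle 3->0->3 has total weight 3 + (-1), which is strictly positive.
Answer: DIVERGES — positive cycle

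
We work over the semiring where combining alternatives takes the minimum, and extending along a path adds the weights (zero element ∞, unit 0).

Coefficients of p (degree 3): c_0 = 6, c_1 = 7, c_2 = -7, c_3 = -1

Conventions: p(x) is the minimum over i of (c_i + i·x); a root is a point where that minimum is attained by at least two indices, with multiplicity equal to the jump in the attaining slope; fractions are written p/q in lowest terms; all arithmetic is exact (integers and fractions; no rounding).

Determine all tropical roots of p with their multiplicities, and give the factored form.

hull edge (i=0, c=6) to (i=2, c=-7): slope -13/2, span 2
hull edge (i=2, c=-7) to (i=3, c=-1): slope 6, span 1
Factored form: p(x) = -1 ⊗ (x ⊕ (-6)) ⊗ (x ⊕ 13/2) ⊗ (x ⊕ 13/2)
Answer: roots = -6 (mult 1), 13/2 (mult 2)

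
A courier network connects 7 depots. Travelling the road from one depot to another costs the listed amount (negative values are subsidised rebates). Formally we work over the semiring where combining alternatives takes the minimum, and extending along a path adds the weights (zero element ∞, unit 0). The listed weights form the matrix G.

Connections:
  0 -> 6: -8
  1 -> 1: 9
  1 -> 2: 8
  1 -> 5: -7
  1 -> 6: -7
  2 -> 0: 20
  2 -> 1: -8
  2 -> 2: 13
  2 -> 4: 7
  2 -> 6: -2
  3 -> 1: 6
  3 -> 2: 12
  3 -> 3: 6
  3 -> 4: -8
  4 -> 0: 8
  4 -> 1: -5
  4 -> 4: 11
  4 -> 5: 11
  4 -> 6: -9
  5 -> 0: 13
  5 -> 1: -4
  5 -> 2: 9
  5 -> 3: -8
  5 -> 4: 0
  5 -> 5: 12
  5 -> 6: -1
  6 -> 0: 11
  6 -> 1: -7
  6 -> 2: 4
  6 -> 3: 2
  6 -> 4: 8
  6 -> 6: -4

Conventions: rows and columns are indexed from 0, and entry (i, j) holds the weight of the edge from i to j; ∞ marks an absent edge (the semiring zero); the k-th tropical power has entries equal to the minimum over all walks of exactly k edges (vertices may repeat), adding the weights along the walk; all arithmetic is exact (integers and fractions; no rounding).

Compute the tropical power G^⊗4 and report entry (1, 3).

G^⊗2:
  [3, -15, -4, -6, 0, ∞, -12]
  [4, -14, -3, -15, -7, 2, -11]
  [9, -9, 0, 0, 6, -15, -15]
  [0, -13, 14, 12, -2, -1, -17]
  [2, -16, -5, -7, -1, -12, -13]
  [8, -8, 3, -2, -16, -11, -11]
  [7, -11, 0, -2, -6, -14, -14]
G^⊗3:
  [-1, -19, -8, -10, -14, -22, -22]
  [0, -18, -7, -9, -23, -21, -21]
  [-4, -22, -11, -23, -15, -16, -19]
  [-6, -24, -13, -15, -9, -20, -21]
  [-2, -20, -9, -20, -15, -23, -23]
  [-8, -21, -7, -19, -11, -15, -25]
  [-3, -21, -10, -22, -14, -18, -18]
G^⊗4:
  [-11, -29, -18, -30, -22, -26, -26]
  [-15, -28, -17, -29, -21, -25, -32]
  [-8, -26, -15, -24, -31, -29, -29]
  [-10, -28, -17, -28, -23, -31, -31]
  [-12, -30, -19, -31, -28, -27, -27]
  [-14, -32, -21, -23, -27, -28, -29]
  [-7, -25, -14, -26, -30, -28, -28]
Key observation: the optimum is the walk 1->6->1->5->3, with weight (-7) + (-7) + (-7) + (-8) = -29.
Optimal value attained by: walk 1->6->1->5->3.
Answer: (G^⊗4)[1][3] = -29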